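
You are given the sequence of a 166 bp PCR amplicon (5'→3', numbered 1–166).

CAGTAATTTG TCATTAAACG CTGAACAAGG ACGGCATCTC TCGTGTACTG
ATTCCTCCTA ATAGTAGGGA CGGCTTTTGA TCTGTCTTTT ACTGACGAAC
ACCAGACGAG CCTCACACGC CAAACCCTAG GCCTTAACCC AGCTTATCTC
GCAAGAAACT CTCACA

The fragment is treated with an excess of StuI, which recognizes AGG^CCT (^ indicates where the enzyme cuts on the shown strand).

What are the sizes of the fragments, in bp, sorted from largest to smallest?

The StuI site (AGGCCT) starts at position 129.
StuI cuts after base 3 of each site, so after position 131.
Linear molecule, 1 cut → 2 fragments:
  1–131 → 131 bp
  132–166 → 35 bp
Sorted largest to smallest: 131, 35 bp.

131, 35 bp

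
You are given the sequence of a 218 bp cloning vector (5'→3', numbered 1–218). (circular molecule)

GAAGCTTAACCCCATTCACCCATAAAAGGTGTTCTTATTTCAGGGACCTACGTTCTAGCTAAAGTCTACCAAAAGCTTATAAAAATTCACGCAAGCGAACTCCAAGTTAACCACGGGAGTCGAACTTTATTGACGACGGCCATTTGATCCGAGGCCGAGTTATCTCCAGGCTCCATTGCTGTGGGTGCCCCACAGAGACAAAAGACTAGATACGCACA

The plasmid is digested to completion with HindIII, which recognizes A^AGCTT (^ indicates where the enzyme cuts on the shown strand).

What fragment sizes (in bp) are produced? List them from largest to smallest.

HindIII sites (AAGCTT) start at positions 2, 73.
HindIII cuts after the first base of each site, so after positions 2, 73.
Circular molecule, 2 cuts → 2 fragments:
  3–73 → 71 bp
  74–218 then 1–2 → 145 + 2 = 147 bp
Sorted largest to smallest: 147, 71 bp.

147, 71 bp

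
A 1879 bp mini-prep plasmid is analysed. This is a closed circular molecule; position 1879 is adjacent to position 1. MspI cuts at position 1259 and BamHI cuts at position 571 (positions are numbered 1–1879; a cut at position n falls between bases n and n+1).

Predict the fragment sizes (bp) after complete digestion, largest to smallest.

Combined cut positions (sorted): 571, 1259.
Circular molecule, 2 cuts → 2 fragments:
  1259 − 571 = 688 bp
  wrap: 1879 − 1259 + 571 = 1191 bp
Sorted largest to smallest: 1191, 688 bp.

1191, 688 bp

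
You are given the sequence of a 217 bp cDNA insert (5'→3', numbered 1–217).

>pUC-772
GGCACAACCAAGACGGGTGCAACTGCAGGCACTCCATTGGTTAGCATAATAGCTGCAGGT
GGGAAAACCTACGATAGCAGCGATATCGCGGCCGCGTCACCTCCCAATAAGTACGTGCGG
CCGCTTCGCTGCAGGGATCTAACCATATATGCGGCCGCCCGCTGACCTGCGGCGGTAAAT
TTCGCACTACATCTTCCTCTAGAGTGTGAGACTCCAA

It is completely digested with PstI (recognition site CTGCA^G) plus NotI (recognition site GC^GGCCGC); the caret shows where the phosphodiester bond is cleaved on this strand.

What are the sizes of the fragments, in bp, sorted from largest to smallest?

65, 32, 30, 29, 27, 19, 15 bp

PstI sites (CTGCAG) start at positions 23, 53, 129.
PstI cuts after base 5 of each site (before the last base), so after positions 27, 57, 133.
NotI sites (GCGGCCGC) start at positions 88, 117, 151.
NotI cuts after base 2 of each site, so after positions 89, 118, 152.
Combined cut positions: 27, 57, 89, 118, 133, 152.
Linear molecule, 6 cuts → 7 fragments:
  1–27 → 27 bp
  28–57 → 30 bp
  58–89 → 32 bp
  90–118 → 29 bp
  119–133 → 15 bp
  134–152 → 19 bp
  153–217 → 65 bp
Sorted largest to smallest: 65, 32, 30, 29, 27, 19, 15 bp.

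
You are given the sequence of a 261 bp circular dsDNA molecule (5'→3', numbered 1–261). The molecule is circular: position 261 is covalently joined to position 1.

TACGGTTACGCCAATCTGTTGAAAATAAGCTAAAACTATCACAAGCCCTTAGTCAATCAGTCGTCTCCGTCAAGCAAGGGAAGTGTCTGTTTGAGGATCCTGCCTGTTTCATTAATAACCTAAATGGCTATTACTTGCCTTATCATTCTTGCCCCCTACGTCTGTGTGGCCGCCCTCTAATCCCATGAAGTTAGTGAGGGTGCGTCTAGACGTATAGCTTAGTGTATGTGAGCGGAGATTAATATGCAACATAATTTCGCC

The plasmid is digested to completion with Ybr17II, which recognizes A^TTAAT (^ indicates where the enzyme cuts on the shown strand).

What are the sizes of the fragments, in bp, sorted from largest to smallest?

Ybr17II sites (ATTAAT) start at positions 111, 238.
Ybr17II cuts after the first base of each site, so after positions 111, 238.
Circular molecule, 2 cuts → 2 fragments:
  112–238 → 127 bp
  239–261 then 1–111 → 23 + 111 = 134 bp
Sorted largest to smallest: 134, 127 bp.

134, 127 bp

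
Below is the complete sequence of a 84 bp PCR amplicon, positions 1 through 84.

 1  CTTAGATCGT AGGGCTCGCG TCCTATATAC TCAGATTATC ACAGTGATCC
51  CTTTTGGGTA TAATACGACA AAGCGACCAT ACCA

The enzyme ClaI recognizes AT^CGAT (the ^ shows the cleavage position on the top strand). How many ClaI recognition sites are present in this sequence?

0

No occurrence of ATCGAT is present in the sequence.
ClaI does not cut: 0 sites.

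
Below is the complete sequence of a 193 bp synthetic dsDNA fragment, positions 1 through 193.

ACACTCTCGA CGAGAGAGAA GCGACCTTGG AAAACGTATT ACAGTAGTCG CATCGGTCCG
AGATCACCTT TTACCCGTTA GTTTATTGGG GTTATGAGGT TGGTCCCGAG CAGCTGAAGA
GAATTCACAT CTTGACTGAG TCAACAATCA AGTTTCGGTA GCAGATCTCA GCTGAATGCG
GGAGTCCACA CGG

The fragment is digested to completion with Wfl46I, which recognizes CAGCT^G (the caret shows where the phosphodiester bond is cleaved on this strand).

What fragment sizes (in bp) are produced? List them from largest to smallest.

Wfl46I sites (CAGCTG) start at positions 111, 169.
Wfl46I cuts after base 5 of each site (before the last base), so after positions 115, 173.
Linear molecule, 2 cuts → 3 fragments:
  1–115 → 115 bp
  116–173 → 58 bp
  174–193 → 20 bp
Sorted largest to smallest: 115, 58, 20 bp.

115, 58, 20 bp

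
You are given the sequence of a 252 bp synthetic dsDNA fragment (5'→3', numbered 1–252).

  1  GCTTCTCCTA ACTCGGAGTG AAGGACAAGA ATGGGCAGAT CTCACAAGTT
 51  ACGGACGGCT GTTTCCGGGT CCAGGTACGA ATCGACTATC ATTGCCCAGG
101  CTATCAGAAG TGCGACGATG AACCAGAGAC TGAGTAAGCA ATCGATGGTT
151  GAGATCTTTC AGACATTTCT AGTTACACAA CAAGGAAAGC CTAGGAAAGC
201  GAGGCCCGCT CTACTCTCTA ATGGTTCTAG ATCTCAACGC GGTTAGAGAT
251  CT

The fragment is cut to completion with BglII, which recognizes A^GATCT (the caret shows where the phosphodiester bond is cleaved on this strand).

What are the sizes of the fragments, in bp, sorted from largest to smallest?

115, 77, 37, 18, 5 bp

BglII sites (AGATCT) start at positions 37, 152, 229, 247.
BglII cuts after the first base of each site, so after positions 37, 152, 229, 247.
Linear molecule, 4 cuts → 5 fragments:
  1–37 → 37 bp
  38–152 → 115 bp
  153–229 → 77 bp
  230–247 → 18 bp
  248–252 → 5 bp
Sorted largest to smallest: 115, 77, 37, 18, 5 bp.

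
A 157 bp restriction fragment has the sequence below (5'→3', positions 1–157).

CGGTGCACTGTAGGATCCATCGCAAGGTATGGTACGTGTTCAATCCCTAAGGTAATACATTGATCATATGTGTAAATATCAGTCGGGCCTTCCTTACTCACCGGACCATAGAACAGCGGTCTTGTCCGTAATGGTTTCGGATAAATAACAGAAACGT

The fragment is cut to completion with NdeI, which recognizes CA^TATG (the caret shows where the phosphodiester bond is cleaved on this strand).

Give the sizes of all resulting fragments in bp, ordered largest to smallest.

The NdeI site (CATATG) starts at position 65.
NdeI cuts after base 2 of each site, so after position 66.
Linear molecule, 1 cut → 2 fragments:
  1–66 → 66 bp
  67–157 → 91 bp
Sorted largest to smallest: 91, 66 bp.

91, 66 bp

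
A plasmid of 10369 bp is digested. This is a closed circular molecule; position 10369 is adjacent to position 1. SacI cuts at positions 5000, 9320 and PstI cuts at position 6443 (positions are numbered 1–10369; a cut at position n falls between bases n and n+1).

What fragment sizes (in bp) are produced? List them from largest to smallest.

6049, 2877, 1443 bp

Combined cut positions (sorted): 5000, 6443, 9320.
Circular molecule, 3 cuts → 3 fragments:
  6443 − 5000 = 1443 bp
  9320 − 6443 = 2877 bp
  wrap: 10369 − 9320 + 5000 = 6049 bp
Sorted largest to smallest: 6049, 2877, 1443 bp.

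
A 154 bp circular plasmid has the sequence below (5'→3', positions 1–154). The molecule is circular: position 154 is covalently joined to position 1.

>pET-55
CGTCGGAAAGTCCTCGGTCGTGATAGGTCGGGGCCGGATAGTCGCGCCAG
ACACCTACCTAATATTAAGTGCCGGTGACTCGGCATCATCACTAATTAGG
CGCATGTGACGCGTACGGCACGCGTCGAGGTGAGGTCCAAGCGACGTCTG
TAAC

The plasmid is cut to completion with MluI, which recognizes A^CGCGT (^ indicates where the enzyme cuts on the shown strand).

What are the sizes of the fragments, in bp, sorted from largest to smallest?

MluI sites (ACGCGT) start at positions 109, 120.
MluI cuts after the first base of each site, so after positions 109, 120.
Circular molecule, 2 cuts → 2 fragments:
  110–120 → 11 bp
  121–154 then 1–109 → 34 + 109 = 143 bp
Sorted largest to smallest: 143, 11 bp.

143, 11 bp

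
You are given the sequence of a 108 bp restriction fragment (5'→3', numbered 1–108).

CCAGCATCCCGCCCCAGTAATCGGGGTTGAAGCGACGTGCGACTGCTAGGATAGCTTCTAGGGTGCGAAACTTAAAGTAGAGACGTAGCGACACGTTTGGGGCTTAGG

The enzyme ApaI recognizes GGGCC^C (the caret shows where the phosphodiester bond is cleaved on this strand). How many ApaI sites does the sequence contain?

No occurrence of GGGCCC is present in the sequence.
ApaI does not cut: 0 sites.

0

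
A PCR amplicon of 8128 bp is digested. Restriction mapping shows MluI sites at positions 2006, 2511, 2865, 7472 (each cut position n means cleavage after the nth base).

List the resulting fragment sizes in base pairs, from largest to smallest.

Linear molecule, 4 cuts → 5 fragments:
  2006 − 0 = 2006 bp
  2511 − 2006 = 505 bp
  2865 − 2511 = 354 bp
  7472 − 2865 = 4607 bp
  8128 − 7472 = 656 bp
Sorted largest to smallest: 4607, 2006, 656, 505, 354 bp.

4607, 2006, 656, 505, 354 bp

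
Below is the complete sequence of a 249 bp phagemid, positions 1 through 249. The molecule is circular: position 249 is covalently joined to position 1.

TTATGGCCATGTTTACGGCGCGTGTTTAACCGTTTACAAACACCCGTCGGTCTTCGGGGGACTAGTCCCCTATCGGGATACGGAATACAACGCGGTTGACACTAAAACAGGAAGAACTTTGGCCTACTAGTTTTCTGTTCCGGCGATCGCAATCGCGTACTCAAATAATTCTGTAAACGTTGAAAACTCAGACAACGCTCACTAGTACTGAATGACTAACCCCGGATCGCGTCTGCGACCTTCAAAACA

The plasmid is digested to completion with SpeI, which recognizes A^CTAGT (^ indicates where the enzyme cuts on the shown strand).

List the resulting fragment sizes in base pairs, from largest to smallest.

109, 75, 65 bp

SpeI sites (ACTAGT) start at positions 61, 126, 201.
SpeI cuts after the first base of each site, so after positions 61, 126, 201.
Circular molecule, 3 cuts → 3 fragments:
  62–126 → 65 bp
  127–201 → 75 bp
  202–249 then 1–61 → 48 + 61 = 109 bp
Sorted largest to smallest: 109, 75, 65 bp.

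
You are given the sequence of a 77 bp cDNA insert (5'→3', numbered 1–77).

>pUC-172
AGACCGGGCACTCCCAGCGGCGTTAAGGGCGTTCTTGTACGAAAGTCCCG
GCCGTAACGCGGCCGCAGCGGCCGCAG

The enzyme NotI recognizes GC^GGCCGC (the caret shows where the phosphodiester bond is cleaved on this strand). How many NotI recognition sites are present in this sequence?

2

GCGGCCGC occurs starting at positions 59, 68.
NotI cuts at 2 sites.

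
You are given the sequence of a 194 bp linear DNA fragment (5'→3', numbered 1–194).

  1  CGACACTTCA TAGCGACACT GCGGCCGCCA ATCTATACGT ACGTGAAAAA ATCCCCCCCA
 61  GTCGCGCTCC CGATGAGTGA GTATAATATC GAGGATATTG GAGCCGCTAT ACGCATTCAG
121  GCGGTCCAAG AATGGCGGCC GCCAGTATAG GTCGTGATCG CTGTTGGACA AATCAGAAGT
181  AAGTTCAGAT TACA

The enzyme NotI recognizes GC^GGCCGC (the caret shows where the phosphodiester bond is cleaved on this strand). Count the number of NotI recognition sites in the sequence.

GCGGCCGC occurs starting at positions 21, 135.
NotI cuts at 2 sites.

2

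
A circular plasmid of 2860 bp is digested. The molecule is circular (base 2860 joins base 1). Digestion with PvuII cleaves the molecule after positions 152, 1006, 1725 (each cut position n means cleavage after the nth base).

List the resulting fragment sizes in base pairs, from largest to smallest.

1287, 854, 719 bp

Circular molecule, 3 cuts → 3 fragments:
  1006 − 152 = 854 bp
  1725 − 1006 = 719 bp
  wrap: 2860 − 1725 + 152 = 1287 bp
Sorted largest to smallest: 1287, 854, 719 bp.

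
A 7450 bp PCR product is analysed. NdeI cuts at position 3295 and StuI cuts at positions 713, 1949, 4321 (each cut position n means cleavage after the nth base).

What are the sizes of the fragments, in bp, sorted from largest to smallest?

Combined cut positions (sorted): 713, 1949, 3295, 4321.
Linear molecule, 4 cuts → 5 fragments:
  713 − 0 = 713 bp
  1949 − 713 = 1236 bp
  3295 − 1949 = 1346 bp
  4321 − 3295 = 1026 bp
  7450 − 4321 = 3129 bp
Sorted largest to smallest: 3129, 1346, 1236, 1026, 713 bp.

3129, 1346, 1236, 1026, 713 bp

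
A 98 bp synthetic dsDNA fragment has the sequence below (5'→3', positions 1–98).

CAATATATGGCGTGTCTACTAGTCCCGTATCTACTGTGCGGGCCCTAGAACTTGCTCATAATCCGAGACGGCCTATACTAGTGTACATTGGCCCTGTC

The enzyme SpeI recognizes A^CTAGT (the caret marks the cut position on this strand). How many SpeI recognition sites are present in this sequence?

ACTAGT occurs starting at positions 18, 77.
SpeI cuts at 2 sites.

2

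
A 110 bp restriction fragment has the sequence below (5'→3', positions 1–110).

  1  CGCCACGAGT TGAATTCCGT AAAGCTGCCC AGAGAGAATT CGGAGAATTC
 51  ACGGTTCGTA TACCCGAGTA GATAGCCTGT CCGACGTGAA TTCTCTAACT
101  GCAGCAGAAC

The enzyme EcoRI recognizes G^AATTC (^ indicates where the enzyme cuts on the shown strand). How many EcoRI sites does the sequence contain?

GAATTC occurs starting at positions 12, 36, 45, 88.
EcoRI cuts at 4 sites.

4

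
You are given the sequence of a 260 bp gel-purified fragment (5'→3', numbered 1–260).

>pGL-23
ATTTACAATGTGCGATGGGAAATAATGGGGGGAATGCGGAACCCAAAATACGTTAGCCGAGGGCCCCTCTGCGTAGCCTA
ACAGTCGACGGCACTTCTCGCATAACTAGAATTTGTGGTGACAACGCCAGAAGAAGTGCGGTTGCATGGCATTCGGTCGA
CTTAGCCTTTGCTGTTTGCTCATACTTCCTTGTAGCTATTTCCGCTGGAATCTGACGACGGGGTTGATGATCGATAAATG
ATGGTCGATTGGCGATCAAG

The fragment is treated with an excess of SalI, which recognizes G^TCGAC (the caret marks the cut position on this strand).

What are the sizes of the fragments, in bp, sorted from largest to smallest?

104, 84, 72 bp

SalI sites (GTCGAC) start at positions 84, 156.
SalI cuts after the first base of each site, so after positions 84, 156.
Linear molecule, 2 cuts → 3 fragments:
  1–84 → 84 bp
  85–156 → 72 bp
  157–260 → 104 bp
Sorted largest to smallest: 104, 84, 72 bp.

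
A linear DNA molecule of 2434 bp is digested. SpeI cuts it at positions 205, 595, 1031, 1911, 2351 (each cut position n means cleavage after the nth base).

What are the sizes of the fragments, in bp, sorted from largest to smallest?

880, 440, 436, 390, 205, 83 bp

Linear molecule, 5 cuts → 6 fragments:
  205 − 0 = 205 bp
  595 − 205 = 390 bp
  1031 − 595 = 436 bp
  1911 − 1031 = 880 bp
  2351 − 1911 = 440 bp
  2434 − 2351 = 83 bp
Sorted largest to smallest: 880, 440, 436, 390, 205, 83 bp.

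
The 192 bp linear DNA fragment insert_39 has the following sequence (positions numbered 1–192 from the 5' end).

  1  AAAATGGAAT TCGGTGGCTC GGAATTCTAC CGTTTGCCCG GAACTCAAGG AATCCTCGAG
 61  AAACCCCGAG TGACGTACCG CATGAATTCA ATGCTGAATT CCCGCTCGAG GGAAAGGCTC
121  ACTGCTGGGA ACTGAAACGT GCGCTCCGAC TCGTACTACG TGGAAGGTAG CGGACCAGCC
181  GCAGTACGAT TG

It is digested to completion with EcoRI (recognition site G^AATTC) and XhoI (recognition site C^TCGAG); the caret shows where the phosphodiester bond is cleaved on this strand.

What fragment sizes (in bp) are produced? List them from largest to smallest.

EcoRI sites (GAATTC) start at positions 7, 22, 84, 96.
EcoRI cuts after the first base of each site, so after positions 7, 22, 84, 96.
XhoI sites (CTCGAG) start at positions 55, 105.
XhoI cuts after the first base of each site, so after positions 55, 105.
Combined cut positions: 7, 22, 55, 84, 96, 105.
Linear molecule, 6 cuts → 7 fragments:
  1–7 → 7 bp
  8–22 → 15 bp
  23–55 → 33 bp
  56–84 → 29 bp
  85–96 → 12 bp
  97–105 → 9 bp
  106–192 → 87 bp
Sorted largest to smallest: 87, 33, 29, 15, 12, 9, 7 bp.

87, 33, 29, 15, 12, 9, 7 bp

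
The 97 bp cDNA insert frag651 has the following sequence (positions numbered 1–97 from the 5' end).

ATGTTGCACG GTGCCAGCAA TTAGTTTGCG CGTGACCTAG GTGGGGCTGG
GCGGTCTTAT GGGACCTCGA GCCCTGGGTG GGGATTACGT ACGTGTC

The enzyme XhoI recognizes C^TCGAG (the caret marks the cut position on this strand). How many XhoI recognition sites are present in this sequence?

CTCGAG occurs starting at position 66.
XhoI cuts at 1 site.

1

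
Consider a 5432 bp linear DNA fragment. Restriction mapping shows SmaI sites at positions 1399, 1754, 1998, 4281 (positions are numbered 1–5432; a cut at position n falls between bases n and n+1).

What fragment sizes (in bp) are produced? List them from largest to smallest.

2283, 1399, 1151, 355, 244 bp

Linear molecule, 4 cuts → 5 fragments:
  1399 − 0 = 1399 bp
  1754 − 1399 = 355 bp
  1998 − 1754 = 244 bp
  4281 − 1998 = 2283 bp
  5432 − 4281 = 1151 bp
Sorted largest to smallest: 2283, 1399, 1151, 355, 244 bp.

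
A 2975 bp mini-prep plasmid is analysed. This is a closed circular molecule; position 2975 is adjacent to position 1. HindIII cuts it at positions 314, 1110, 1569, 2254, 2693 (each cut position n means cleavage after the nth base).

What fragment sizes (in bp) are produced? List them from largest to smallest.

Circular molecule, 5 cuts → 5 fragments:
  1110 − 314 = 796 bp
  1569 − 1110 = 459 bp
  2254 − 1569 = 685 bp
  2693 − 2254 = 439 bp
  wrap: 2975 − 2693 + 314 = 596 bp
Sorted largest to smallest: 796, 685, 596, 459, 439 bp.

796, 685, 596, 459, 439 bp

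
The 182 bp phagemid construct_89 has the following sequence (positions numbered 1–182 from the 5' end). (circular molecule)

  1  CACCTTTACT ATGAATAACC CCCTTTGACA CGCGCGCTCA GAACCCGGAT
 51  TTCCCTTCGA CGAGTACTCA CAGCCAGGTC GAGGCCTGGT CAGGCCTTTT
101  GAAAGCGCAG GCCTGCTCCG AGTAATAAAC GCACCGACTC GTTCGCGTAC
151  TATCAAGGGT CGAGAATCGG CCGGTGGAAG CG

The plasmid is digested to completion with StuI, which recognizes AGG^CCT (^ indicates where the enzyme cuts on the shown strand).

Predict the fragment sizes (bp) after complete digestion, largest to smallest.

StuI sites (AGGCCT) start at positions 82, 92, 109.
StuI cuts after base 3 of each site, so after positions 84, 94, 111.
Circular molecule, 3 cuts → 3 fragments:
  85–94 → 10 bp
  95–111 → 17 bp
  112–182 then 1–84 → 71 + 84 = 155 bp
Sorted largest to smallest: 155, 17, 10 bp.

155, 17, 10 bp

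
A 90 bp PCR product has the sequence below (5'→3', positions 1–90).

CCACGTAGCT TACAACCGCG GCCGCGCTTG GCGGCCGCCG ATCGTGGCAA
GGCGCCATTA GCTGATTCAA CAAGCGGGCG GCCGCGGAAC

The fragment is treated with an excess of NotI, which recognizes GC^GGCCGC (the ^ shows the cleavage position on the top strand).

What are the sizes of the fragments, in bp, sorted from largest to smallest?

NotI sites (GCGGCCGC) start at positions 18, 31, 78.
NotI cuts after base 2 of each site, so after positions 19, 32, 79.
Linear molecule, 3 cuts → 4 fragments:
  1–19 → 19 bp
  20–32 → 13 bp
  33–79 → 47 bp
  80–90 → 11 bp
Sorted largest to smallest: 47, 19, 13, 11 bp.

47, 19, 13, 11 bp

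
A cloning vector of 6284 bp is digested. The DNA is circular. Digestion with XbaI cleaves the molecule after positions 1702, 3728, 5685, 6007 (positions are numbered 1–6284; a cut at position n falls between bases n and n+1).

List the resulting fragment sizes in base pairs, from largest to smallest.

Circular molecule, 4 cuts → 4 fragments:
  3728 − 1702 = 2026 bp
  5685 − 3728 = 1957 bp
  6007 − 5685 = 322 bp
  wrap: 6284 − 6007 + 1702 = 1979 bp
Sorted largest to smallest: 2026, 1979, 1957, 322 bp.

2026, 1979, 1957, 322 bp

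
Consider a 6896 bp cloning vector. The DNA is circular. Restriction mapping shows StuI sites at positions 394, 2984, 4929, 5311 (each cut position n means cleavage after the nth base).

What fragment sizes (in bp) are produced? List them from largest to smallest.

2590, 1979, 1945, 382 bp

Circular molecule, 4 cuts → 4 fragments:
  2984 − 394 = 2590 bp
  4929 − 2984 = 1945 bp
  5311 − 4929 = 382 bp
  wrap: 6896 − 5311 + 394 = 1979 bp
Sorted largest to smallest: 2590, 1979, 1945, 382 bp.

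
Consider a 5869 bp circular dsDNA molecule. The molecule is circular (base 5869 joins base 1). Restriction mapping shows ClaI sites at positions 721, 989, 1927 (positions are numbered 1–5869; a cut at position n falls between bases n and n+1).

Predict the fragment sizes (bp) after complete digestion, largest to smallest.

4663, 938, 268 bp

Circular molecule, 3 cuts → 3 fragments:
  989 − 721 = 268 bp
  1927 − 989 = 938 bp
  wrap: 5869 − 1927 + 721 = 4663 bp
Sorted largest to smallest: 4663, 938, 268 bp.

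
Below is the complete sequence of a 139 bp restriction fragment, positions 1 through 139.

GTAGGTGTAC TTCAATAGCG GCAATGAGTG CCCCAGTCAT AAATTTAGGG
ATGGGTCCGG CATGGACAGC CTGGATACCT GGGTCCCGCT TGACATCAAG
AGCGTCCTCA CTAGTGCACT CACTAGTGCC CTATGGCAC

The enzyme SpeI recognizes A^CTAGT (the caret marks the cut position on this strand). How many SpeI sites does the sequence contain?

ACTAGT occurs starting at positions 110, 122.
SpeI cuts at 2 sites.

2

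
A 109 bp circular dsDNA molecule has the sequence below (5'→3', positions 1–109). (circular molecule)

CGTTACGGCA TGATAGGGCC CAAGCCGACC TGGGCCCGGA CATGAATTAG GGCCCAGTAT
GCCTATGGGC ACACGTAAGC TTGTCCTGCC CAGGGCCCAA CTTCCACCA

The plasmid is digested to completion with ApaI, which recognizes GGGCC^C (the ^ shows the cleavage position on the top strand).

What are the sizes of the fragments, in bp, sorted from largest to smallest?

43, 32, 18, 16 bp

ApaI sites (GGGCCC) start at positions 16, 32, 50, 93.
ApaI cuts after base 5 of each site (before the last base), so after positions 20, 36, 54, 97.
Circular molecule, 4 cuts → 4 fragments:
  21–36 → 16 bp
  37–54 → 18 bp
  55–97 → 43 bp
  98–109 then 1–20 → 12 + 20 = 32 bp
Sorted largest to smallest: 43, 32, 18, 16 bp.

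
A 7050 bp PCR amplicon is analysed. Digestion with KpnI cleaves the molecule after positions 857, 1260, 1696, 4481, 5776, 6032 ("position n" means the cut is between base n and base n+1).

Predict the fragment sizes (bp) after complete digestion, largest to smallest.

2785, 1295, 1018, 857, 436, 403, 256 bp

Linear molecule, 6 cuts → 7 fragments:
  857 − 0 = 857 bp
  1260 − 857 = 403 bp
  1696 − 1260 = 436 bp
  4481 − 1696 = 2785 bp
  5776 − 4481 = 1295 bp
  6032 − 5776 = 256 bp
  7050 − 6032 = 1018 bp
Sorted largest to smallest: 2785, 1295, 1018, 857, 436, 403, 256 bp.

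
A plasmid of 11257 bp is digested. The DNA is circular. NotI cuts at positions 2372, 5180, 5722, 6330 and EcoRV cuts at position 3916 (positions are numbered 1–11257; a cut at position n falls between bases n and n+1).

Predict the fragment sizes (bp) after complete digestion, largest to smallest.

7299, 1544, 1264, 608, 542 bp

Combined cut positions (sorted): 2372, 3916, 5180, 5722, 6330.
Circular molecule, 5 cuts → 5 fragments:
  3916 − 2372 = 1544 bp
  5180 − 3916 = 1264 bp
  5722 − 5180 = 542 bp
  6330 − 5722 = 608 bp
  wrap: 11257 − 6330 + 2372 = 7299 bp
Sorted largest to smallest: 7299, 1544, 1264, 608, 542 bp.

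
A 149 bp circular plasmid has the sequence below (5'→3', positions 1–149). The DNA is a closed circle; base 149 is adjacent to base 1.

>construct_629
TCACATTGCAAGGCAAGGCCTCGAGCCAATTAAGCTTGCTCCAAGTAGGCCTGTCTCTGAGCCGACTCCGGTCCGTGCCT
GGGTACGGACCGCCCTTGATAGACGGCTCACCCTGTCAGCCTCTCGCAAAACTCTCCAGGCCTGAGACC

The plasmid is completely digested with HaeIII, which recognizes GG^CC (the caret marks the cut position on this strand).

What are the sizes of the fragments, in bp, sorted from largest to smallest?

HaeIII sites (GGCC) start at positions 17, 48, 139.
HaeIII cuts after base 2 of each site, so after positions 18, 49, 140.
Circular molecule, 3 cuts → 3 fragments:
  19–49 → 31 bp
  50–140 → 91 bp
  141–149 then 1–18 → 9 + 18 = 27 bp
Sorted largest to smallest: 91, 31, 27 bp.

91, 31, 27 bp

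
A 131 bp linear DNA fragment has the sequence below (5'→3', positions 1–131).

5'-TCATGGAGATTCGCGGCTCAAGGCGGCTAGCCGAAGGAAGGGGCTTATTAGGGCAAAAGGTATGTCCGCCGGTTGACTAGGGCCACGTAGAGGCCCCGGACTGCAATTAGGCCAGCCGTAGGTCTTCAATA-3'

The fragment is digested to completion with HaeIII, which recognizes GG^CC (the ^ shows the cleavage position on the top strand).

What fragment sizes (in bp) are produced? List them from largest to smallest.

82, 20, 18, 11 bp

HaeIII sites (GGCC) start at positions 81, 92, 110.
HaeIII cuts after base 2 of each site, so after positions 82, 93, 111.
Linear molecule, 3 cuts → 4 fragments:
  1–82 → 82 bp
  83–93 → 11 bp
  94–111 → 18 bp
  112–131 → 20 bp
Sorted largest to smallest: 82, 20, 18, 11 bp.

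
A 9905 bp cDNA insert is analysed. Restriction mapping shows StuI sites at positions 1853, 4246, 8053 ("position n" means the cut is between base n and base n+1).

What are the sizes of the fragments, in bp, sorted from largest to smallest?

Linear molecule, 3 cuts → 4 fragments:
  1853 − 0 = 1853 bp
  4246 − 1853 = 2393 bp
  8053 − 4246 = 3807 bp
  9905 − 8053 = 1852 bp
Sorted largest to smallest: 3807, 2393, 1853, 1852 bp.

3807, 2393, 1853, 1852 bp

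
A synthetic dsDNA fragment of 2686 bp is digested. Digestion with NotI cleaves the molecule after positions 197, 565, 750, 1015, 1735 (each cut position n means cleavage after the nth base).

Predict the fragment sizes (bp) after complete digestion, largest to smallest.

951, 720, 368, 265, 197, 185 bp

Linear molecule, 5 cuts → 6 fragments:
  197 − 0 = 197 bp
  565 − 197 = 368 bp
  750 − 565 = 185 bp
  1015 − 750 = 265 bp
  1735 − 1015 = 720 bp
  2686 − 1735 = 951 bp
Sorted largest to smallest: 951, 720, 368, 265, 197, 185 bp.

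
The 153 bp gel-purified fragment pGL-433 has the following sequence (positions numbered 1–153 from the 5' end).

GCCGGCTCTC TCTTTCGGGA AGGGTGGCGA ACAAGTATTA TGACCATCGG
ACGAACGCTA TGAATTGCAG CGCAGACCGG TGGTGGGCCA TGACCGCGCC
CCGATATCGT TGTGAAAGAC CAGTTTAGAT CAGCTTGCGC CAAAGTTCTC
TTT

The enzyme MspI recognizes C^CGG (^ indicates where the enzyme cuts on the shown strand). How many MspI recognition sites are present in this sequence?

CCGG occurs starting at positions 2, 77.
MspI cuts at 2 sites.

2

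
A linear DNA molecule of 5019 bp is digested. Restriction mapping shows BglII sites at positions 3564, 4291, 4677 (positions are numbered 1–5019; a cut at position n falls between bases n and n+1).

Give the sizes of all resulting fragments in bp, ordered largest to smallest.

Linear molecule, 3 cuts → 4 fragments:
  3564 − 0 = 3564 bp
  4291 − 3564 = 727 bp
  4677 − 4291 = 386 bp
  5019 − 4677 = 342 bp
Sorted largest to smallest: 3564, 727, 386, 342 bp.

3564, 727, 386, 342 bp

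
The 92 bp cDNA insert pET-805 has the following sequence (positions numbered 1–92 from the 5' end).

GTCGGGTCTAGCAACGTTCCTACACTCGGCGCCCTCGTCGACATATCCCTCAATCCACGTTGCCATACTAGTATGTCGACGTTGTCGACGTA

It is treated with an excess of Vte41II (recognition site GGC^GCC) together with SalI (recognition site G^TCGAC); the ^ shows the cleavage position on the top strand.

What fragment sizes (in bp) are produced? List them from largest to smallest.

38, 30, 9, 8, 7 bp

The Vte41II site (GGCGCC) starts at position 28.
Vte41II cuts after base 3 of each site, so after position 30.
SalI sites (GTCGAC) start at positions 37, 75, 84.
SalI cuts after the first base of each site, so after positions 37, 75, 84.
Combined cut positions: 30, 37, 75, 84.
Linear molecule, 4 cuts → 5 fragments:
  1–30 → 30 bp
  31–37 → 7 bp
  38–75 → 38 bp
  76–84 → 9 bp
  85–92 → 8 bp
Sorted largest to smallest: 38, 30, 9, 8, 7 bp.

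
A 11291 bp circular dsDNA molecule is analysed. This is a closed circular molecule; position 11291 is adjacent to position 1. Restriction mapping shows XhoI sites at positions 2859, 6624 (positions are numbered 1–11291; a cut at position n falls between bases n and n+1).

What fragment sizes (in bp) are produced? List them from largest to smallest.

Circular molecule, 2 cuts → 2 fragments:
  6624 − 2859 = 3765 bp
  wrap: 11291 − 6624 + 2859 = 7526 bp
Sorted largest to smallest: 7526, 3765 bp.

7526, 3765 bp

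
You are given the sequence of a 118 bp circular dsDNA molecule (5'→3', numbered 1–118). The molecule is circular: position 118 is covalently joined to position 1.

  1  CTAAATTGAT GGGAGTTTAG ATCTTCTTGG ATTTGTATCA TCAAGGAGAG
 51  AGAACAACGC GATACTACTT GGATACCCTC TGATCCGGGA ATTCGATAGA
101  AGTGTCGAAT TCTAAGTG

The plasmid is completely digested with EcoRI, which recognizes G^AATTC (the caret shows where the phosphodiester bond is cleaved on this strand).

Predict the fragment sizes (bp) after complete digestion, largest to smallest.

EcoRI sites (GAATTC) start at positions 89, 107.
EcoRI cuts after the first base of each site, so after positions 89, 107.
Circular molecule, 2 cuts → 2 fragments:
  90–107 → 18 bp
  108–118 then 1–89 → 11 + 89 = 100 bp
Sorted largest to smallest: 100, 18 bp.

100, 18 bp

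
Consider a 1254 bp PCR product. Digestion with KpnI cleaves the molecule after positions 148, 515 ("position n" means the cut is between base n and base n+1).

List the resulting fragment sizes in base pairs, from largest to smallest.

Linear molecule, 2 cuts → 3 fragments:
  148 − 0 = 148 bp
  515 − 148 = 367 bp
  1254 − 515 = 739 bp
Sorted largest to smallest: 739, 367, 148 bp.

739, 367, 148 bp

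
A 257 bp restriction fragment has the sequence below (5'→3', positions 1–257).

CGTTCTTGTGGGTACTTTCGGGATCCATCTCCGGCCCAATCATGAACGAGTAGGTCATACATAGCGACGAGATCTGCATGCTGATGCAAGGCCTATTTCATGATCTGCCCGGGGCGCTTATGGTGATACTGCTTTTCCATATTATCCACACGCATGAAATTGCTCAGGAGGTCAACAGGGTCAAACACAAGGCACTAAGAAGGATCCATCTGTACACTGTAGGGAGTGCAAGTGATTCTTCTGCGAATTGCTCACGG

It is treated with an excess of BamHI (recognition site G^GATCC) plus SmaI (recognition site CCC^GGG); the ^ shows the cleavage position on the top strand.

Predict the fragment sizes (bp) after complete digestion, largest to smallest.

92, 89, 55, 21 bp

BamHI sites (GGATCC) start at positions 21, 202.
BamHI cuts after the first base of each site, so after positions 21, 202.
The SmaI site (CCCGGG) starts at position 108.
SmaI cuts after base 3 of each site, so after position 110.
Combined cut positions: 21, 110, 202.
Linear molecule, 3 cuts → 4 fragments:
  1–21 → 21 bp
  22–110 → 89 bp
  111–202 → 92 bp
  203–257 → 55 bp
Sorted largest to smallest: 92, 89, 55, 21 bp.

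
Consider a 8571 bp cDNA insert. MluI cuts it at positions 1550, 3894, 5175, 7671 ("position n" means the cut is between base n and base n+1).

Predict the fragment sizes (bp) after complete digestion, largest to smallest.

2496, 2344, 1550, 1281, 900 bp

Linear molecule, 4 cuts → 5 fragments:
  1550 − 0 = 1550 bp
  3894 − 1550 = 2344 bp
  5175 − 3894 = 1281 bp
  7671 − 5175 = 2496 bp
  8571 − 7671 = 900 bp
Sorted largest to smallest: 2496, 2344, 1550, 1281, 900 bp.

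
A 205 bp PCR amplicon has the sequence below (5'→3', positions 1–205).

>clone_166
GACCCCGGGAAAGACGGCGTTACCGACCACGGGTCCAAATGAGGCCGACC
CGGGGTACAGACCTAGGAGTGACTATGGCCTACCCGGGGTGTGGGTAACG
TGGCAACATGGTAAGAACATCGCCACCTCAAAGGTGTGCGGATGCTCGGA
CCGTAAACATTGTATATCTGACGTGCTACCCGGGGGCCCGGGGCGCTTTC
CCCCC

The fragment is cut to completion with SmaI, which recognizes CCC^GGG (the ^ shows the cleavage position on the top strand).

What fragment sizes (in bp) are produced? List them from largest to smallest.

SmaI sites (CCCGGG) start at positions 4, 49, 83, 179, 187.
SmaI cuts after base 3 of each site, so after positions 6, 51, 85, 181, 189.
Linear molecule, 5 cuts → 6 fragments:
  1–6 → 6 bp
  7–51 → 45 bp
  52–85 → 34 bp
  86–181 → 96 bp
  182–189 → 8 bp
  190–205 → 16 bp
Sorted largest to smallest: 96, 45, 34, 16, 8, 6 bp.

96, 45, 34, 16, 8, 6 bp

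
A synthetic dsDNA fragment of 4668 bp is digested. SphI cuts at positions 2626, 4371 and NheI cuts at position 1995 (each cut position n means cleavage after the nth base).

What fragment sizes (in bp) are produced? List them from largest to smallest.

Combined cut positions (sorted): 1995, 2626, 4371.
Linear molecule, 3 cuts → 4 fragments:
  1995 − 0 = 1995 bp
  2626 − 1995 = 631 bp
  4371 − 2626 = 1745 bp
  4668 − 4371 = 297 bp
Sorted largest to smallest: 1995, 1745, 631, 297 bp.

1995, 1745, 631, 297 bp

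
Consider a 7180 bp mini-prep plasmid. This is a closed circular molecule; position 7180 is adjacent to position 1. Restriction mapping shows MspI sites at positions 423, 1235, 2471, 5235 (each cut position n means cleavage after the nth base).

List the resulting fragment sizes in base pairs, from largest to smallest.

Circular molecule, 4 cuts → 4 fragments:
  1235 − 423 = 812 bp
  2471 − 1235 = 1236 bp
  5235 − 2471 = 2764 bp
  wrap: 7180 − 5235 + 423 = 2368 bp
Sorted largest to smallest: 2764, 2368, 1236, 812 bp.

2764, 2368, 1236, 812 bp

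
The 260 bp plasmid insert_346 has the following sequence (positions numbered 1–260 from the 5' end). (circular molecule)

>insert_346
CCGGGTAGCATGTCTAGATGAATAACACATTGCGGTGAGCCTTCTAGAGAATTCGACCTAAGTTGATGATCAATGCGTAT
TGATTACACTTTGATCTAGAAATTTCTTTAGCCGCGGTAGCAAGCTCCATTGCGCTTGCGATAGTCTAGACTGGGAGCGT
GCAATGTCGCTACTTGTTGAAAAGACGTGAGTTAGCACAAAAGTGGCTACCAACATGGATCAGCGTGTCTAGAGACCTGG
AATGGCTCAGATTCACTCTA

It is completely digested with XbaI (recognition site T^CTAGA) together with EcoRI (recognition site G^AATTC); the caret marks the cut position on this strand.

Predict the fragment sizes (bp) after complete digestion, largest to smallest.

83, 50, 46, 45, 30, 6 bp

XbaI sites (TCTAGA) start at positions 13, 43, 95, 145, 228.
XbaI cuts after the first base of each site, so after positions 13, 43, 95, 145, 228.
The EcoRI site (GAATTC) starts at position 49.
EcoRI cuts after the first base of each site, so after position 49.
Combined cut positions: 13, 43, 49, 95, 145, 228.
Circular molecule, 6 cuts → 6 fragments:
  14–43 → 30 bp
  44–49 → 6 bp
  50–95 → 46 bp
  96–145 → 50 bp
  146–228 → 83 bp
  229–260 then 1–13 → 32 + 13 = 45 bp
Sorted largest to smallest: 83, 50, 46, 45, 30, 6 bp.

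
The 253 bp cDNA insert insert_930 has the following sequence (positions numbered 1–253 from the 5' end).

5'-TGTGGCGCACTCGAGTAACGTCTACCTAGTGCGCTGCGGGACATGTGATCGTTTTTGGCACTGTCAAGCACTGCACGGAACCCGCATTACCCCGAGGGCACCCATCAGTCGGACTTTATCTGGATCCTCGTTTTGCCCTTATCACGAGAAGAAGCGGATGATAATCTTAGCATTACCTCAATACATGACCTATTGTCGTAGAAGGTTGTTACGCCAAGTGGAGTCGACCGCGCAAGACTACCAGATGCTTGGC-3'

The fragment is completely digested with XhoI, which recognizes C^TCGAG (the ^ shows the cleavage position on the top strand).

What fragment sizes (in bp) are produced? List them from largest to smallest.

The XhoI site (CTCGAG) starts at position 10.
XhoI cuts after the first base of each site, so after position 10.
Linear molecule, 1 cut → 2 fragments:
  1–10 → 10 bp
  11–253 → 243 bp
Sorted largest to smallest: 243, 10 bp.

243, 10 bp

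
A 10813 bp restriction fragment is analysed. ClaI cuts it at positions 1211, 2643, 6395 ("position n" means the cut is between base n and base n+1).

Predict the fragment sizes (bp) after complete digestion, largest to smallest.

4418, 3752, 1432, 1211 bp

Linear molecule, 3 cuts → 4 fragments:
  1211 − 0 = 1211 bp
  2643 − 1211 = 1432 bp
  6395 − 2643 = 3752 bp
  10813 − 6395 = 4418 bp
Sorted largest to smallest: 4418, 3752, 1432, 1211 bp.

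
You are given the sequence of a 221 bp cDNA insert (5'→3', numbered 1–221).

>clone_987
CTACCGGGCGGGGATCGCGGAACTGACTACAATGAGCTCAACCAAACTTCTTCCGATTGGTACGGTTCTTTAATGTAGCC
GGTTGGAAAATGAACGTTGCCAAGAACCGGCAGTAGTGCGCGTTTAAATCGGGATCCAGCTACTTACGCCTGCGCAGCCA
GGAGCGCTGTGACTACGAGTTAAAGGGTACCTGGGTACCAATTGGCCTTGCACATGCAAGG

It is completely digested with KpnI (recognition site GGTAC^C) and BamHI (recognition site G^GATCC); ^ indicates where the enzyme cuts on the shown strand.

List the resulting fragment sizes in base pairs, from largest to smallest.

132, 58, 23, 8 bp

KpnI sites (GGTACC) start at positions 186, 194.
KpnI cuts after base 5 of each site (before the last base), so after positions 190, 198.
The BamHI site (GGATCC) starts at position 132.
BamHI cuts after the first base of each site, so after position 132.
Combined cut positions: 132, 190, 198.
Linear molecule, 3 cuts → 4 fragments:
  1–132 → 132 bp
  133–190 → 58 bp
  191–198 → 8 bp
  199–221 → 23 bp
Sorted largest to smallest: 132, 58, 23, 8 bp.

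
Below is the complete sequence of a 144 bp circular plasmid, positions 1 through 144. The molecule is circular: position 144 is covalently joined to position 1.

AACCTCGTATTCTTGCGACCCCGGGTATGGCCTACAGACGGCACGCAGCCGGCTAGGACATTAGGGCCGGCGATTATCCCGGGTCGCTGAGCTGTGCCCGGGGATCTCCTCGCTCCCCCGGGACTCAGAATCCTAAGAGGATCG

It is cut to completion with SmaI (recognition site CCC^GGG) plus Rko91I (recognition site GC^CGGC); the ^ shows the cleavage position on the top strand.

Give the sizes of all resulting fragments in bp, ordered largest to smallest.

47, 27, 20, 19, 18, 13 bp

SmaI sites (CCCGGG) start at positions 20, 78, 97, 117.
SmaI cuts after base 3 of each site, so after positions 22, 80, 99, 119.
Rko91I sites (GCCGGC) start at positions 48, 66.
Rko91I cuts after base 2 of each site, so after positions 49, 67.
Combined cut positions: 22, 49, 67, 80, 99, 119.
Circular molecule, 6 cuts → 6 fragments:
  23–49 → 27 bp
  50–67 → 18 bp
  68–80 → 13 bp
  81–99 → 19 bp
  100–119 → 20 bp
  120–144 then 1–22 → 25 + 22 = 47 bp
Sorted largest to smallest: 47, 27, 20, 19, 18, 13 bp.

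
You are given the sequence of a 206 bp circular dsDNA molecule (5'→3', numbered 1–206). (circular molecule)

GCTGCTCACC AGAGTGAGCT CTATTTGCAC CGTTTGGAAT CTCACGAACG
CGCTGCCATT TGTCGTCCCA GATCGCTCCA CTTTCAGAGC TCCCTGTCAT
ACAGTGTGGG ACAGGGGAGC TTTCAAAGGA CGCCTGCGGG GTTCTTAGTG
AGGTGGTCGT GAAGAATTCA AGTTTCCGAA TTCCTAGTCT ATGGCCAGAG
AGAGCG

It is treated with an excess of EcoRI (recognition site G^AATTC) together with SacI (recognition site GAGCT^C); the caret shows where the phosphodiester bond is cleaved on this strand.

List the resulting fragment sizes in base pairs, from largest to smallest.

73, 71, 48, 14 bp

EcoRI sites (GAATTC) start at positions 164, 178.
EcoRI cuts after the first base of each site, so after positions 164, 178.
SacI sites (GAGCTC) start at positions 16, 87.
SacI cuts after base 5 of each site (before the last base), so after positions 20, 91.
Combined cut positions: 20, 91, 164, 178.
Circular molecule, 4 cuts → 4 fragments:
  21–91 → 71 bp
  92–164 → 73 bp
  165–178 → 14 bp
  179–206 then 1–20 → 28 + 20 = 48 bp
Sorted largest to smallest: 73, 71, 48, 14 bp.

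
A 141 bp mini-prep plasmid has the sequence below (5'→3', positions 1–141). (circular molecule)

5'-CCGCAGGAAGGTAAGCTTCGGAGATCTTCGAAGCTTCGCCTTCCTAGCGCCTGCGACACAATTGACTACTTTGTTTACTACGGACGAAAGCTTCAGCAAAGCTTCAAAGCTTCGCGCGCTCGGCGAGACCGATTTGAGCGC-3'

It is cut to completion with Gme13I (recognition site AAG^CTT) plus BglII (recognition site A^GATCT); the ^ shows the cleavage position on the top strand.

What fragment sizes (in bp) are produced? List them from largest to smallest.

Gme13I sites (AAGCTT) start at positions 13, 31, 88, 99, 107.
Gme13I cuts after base 3 of each site, so after positions 15, 33, 90, 101, 109.
The BglII site (AGATCT) starts at position 22.
BglII cuts after the first base of each site, so after position 22.
Combined cut positions: 15, 22, 33, 90, 101, 109.
Circular molecule, 6 cuts → 6 fragments:
  16–22 → 7 bp
  23–33 → 11 bp
  34–90 → 57 bp
  91–101 → 11 bp
  102–109 → 8 bp
  110–141 then 1–15 → 32 + 15 = 47 bp
Sorted largest to smallest: 57, 47, 11, 11, 8, 7 bp.

57, 47, 11, 11, 8, 7 bp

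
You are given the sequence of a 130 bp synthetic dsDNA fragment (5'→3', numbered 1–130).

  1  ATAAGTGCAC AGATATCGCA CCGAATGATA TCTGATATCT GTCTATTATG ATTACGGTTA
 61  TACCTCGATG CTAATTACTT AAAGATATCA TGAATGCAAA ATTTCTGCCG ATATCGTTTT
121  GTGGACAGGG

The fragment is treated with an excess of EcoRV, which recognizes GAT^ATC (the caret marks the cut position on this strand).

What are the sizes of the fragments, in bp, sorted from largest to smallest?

50, 26, 18, 15, 14, 7 bp

EcoRV sites (GATATC) start at positions 12, 27, 34, 84, 110.
EcoRV cuts after base 3 of each site, so after positions 14, 29, 36, 86, 112.
Linear molecule, 5 cuts → 6 fragments:
  1–14 → 14 bp
  15–29 → 15 bp
  30–36 → 7 bp
  37–86 → 50 bp
  87–112 → 26 bp
  113–130 → 18 bp
Sorted largest to smallest: 50, 26, 18, 15, 14, 7 bp.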